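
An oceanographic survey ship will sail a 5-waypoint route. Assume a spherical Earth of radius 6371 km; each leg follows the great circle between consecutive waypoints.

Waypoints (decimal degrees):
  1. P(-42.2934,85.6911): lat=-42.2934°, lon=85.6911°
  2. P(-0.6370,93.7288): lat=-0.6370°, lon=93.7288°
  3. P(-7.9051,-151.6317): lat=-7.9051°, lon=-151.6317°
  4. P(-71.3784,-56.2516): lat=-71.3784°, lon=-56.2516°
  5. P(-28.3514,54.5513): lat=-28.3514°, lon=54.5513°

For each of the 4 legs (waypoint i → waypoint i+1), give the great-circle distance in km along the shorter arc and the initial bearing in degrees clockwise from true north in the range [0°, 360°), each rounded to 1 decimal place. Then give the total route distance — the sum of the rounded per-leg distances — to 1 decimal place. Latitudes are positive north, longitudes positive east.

Leg 1: dist=4701.2 km, bearing=12.0°
Leg 2: dist=12708.7 km, bearing=99.0°
Leg 3: dist=9365.0 km, bearing=161.4°
Leg 4: dist=7728.0 km, bearing=118.6°
Total: 34502.9 km

Leg 1: φ1=-0.7381591, φ2=-0.0111177, Δφ=0.7270413, Δλ=0.1402843 rad; a=sin²(Δφ/2)+cosφ1·cosφ2·sin²(Δλ/2)=0.1300610296; c=2·atan2(√a, √(1-a))=0.737907422; dist=6371·c=4701.208 ≈ 4701.2 km; running total=4701.2 km
Leg 1 bearing: y=sinΔλ·cosφ2=0.13981602, x=cosφ1·sinφ2-sinφ1·cosφ2·cosΔλ=0.65805176; θ=atan2(y, x)=11.9952° ≈ 12.0°
Leg 2: φ1=-0.0111177, φ2=-0.1379700, Δφ=-0.1268523, Δλ=-4.2823486 rad; a=sin²(Δφ/2)+cosφ1·cosφ2·sin²(Δλ/2)=0.7056956019; c=2·atan2(√a, √(1-a))=1.994776213; dist=6371·c=12708.719 ≈ 12708.7 km; running total=17409.9 km
Leg 2 bearing: y=sinΔλ·cosφ2=0.90031137, x=cosφ1·sinφ2-sinφ1·cosφ2·cosΔλ=-0.14211514; θ=atan2(y, x)=98.9702° ≈ 99.0°
Leg 3: φ1=-0.1379700, φ2=-1.2457881, Δφ=-1.1078181, Δλ=1.6646968 rad; a=sin²(Δφ/2)+cosφ1·cosφ2·sin²(Δλ/2)=0.4496614024; c=2·atan2(√a, √(1-a))=1.469948275; dist=6371·c=9365.040 ≈ 9365.0 km; running total=26774.9 km
Leg 3 bearing: y=sinΔλ·cosφ2=0.31790987, x=cosφ1·sinφ2-sinφ1·cosφ2·cosΔλ=-0.94276053; θ=atan2(y, x)=161.3653° ≈ 161.4°
Leg 4: φ1=-1.2457881, φ2=-0.4948253, Δφ=0.7509628, Δλ=1.9338754 rad; a=sin²(Δφ/2)+cosφ1·cosφ2·sin²(Δλ/2)=0.3248932917; c=2·atan2(√a, √(1-a))=1.212997387; dist=6371·c=7728.006 ≈ 7728.0 km; running total=34502.9 km
Leg 4 bearing: y=sinΔλ·cosφ2=0.82267910, x=cosφ1·sinφ2-sinφ1·cosφ2·cosΔλ=-0.44782771; θ=atan2(y, x)=118.5618° ≈ 118.6°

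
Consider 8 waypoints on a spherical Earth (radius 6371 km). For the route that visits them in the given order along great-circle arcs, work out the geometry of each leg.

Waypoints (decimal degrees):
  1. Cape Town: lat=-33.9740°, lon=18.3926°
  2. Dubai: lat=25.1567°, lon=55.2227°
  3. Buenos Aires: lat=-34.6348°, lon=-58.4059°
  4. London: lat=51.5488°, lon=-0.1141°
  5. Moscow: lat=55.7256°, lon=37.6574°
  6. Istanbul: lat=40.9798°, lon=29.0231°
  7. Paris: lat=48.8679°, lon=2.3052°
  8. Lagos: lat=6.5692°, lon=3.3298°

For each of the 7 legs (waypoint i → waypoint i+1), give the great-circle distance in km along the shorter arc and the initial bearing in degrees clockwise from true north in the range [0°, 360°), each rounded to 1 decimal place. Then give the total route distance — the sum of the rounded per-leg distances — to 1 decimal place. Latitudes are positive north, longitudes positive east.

Leg 1: φ1=-0.5929582, φ2=0.4390672, Δφ=1.0320254, Δλ=0.6428065 rad; a=sin²(Δφ/2)+cosφ1·cosφ2·sin²(Δλ/2)=0.3183661270; c=2·atan2(√a, √(1-a))=1.199023470; dist=6371·c=7638.979 ≈ 7639.0 km; running total=7639.0 km
Leg 1 bearing: y=sinΔλ·cosφ2=0.54258604, x=cosφ1·sinφ2-sinφ1·cosφ2·cosΔλ=0.75738823; θ=atan2(y, x)=35.6175° ≈ 35.6°
Leg 2: φ1=0.4390672, φ2=-0.6044913, Δφ=-1.0435585, Δλ=-1.9831932 rad; a=sin²(Δφ/2)+cosφ1·cosφ2·sin²(Δλ/2)=0.7700500733; c=2·atan2(√a, √(1-a))=2.141352427; dist=6371·c=13642.556 ≈ 13642.6 km; running total=21281.6 km
Leg 2 bearing: y=sinΔλ·cosφ2=-0.75381078, x=cosφ1·sinφ2-sinφ1·cosφ2·cosΔλ=-0.37424743; θ=atan2(y, x)=-116.4032° <0 so +360° → 243.5968° ≈ 243.6°
Leg 3: φ1=-0.6044913, φ2=0.8996963, Δφ=1.5041876, Δλ=1.0173838 rad; a=sin²(Δφ/2)+cosφ1·cosφ2·sin²(Δλ/2)=0.5880855547; c=2·atan2(√a, √(1-a))=1.747891686; dist=6371·c=11135.818 ≈ 11135.8 km; running total=32417.4 km
Leg 3 bearing: y=sinΔλ·cosφ2=0.52902829, x=cosφ1·sinφ2-sinφ1·cosφ2·cosΔλ=0.83011614; θ=atan2(y, x)=32.5091° ≈ 32.5°
Leg 4: φ1=0.8996963, φ2=0.9725952, Δφ=0.0728989, Δλ=0.6592370 rad; a=sin²(Δφ/2)+cosφ1·cosφ2·sin²(Δλ/2)=0.0380182459; c=2·atan2(√a, √(1-a))=0.392479585; dist=6371·c=2500.487 ≈ 2500.5 km; running total=34917.9 km
Leg 4 bearing: y=sinΔλ·cosφ2=0.34494144, x=cosφ1·sinφ2-sinφ1·cosφ2·cosΔλ=0.16524780; θ=atan2(y, x)=64.4028° ≈ 64.4°
Leg 5: φ1=0.9725952, φ2=0.7152324, Δφ=-0.2573628, Δλ=-0.1506970 rad; a=sin²(Δφ/2)+cosφ1·cosφ2·sin²(Δλ/2)=0.0188768804; c=2·atan2(√a, √(1-a))=0.275658265; dist=6371·c=1756.219 ≈ 1756.2 km; running total=36674.1 km
Leg 5 bearing: y=sinΔλ·cosφ2=-0.11333718, x=cosφ1·sinφ2-sinφ1·cosφ2·cosΔλ=-0.24746082; θ=atan2(y, x)=-155.3922° <0 so +360° → 204.6078° ≈ 204.6°
Leg 6: φ1=0.7152324, φ2=0.8529058, Δφ=0.1376733, Δλ=-0.4663153 rad; a=sin²(Δφ/2)+cosφ1·cosφ2·sin²(Δλ/2)=0.0312416522; c=2·atan2(√a, √(1-a))=0.355373221; dist=6371·c=2264.083 ≈ 2264.1 km; running total=38938.2 km
Leg 6 bearing: y=sinΔλ·cosφ2=-0.29574441, x=cosφ1·sinφ2-sinφ1·cosφ2·cosΔλ=0.18329672; θ=atan2(y, x)=-58.2102° <0 so +360° → 301.7898° ≈ 301.8°
Leg 7: φ1=0.8529058, φ2=0.1146542, Δφ=-0.7382516, Δλ=0.0178826 rad; a=sin²(Δφ/2)+cosφ1·cosφ2·sin²(Δλ/2)=0.1302290599; c=2·atan2(√a, √(1-a))=0.738406824; dist=6371·c=4704.390 ≈ 4704.4 km; running total=43642.6 km
Leg 7 bearing: y=sinΔλ·cosφ2=0.01776429, x=cosφ1·sinφ2-sinφ1·cosφ2·cosΔλ=-0.67287609; θ=atan2(y, x)=178.4877° ≈ 178.5°

Leg 1: dist=7639.0 km, bearing=35.6°
Leg 2: dist=13642.6 km, bearing=243.6°
Leg 3: dist=11135.8 km, bearing=32.5°
Leg 4: dist=2500.5 km, bearing=64.4°
Leg 5: dist=1756.2 km, bearing=204.6°
Leg 6: dist=2264.1 km, bearing=301.8°
Leg 7: dist=4704.4 km, bearing=178.5°
Total: 43642.6 km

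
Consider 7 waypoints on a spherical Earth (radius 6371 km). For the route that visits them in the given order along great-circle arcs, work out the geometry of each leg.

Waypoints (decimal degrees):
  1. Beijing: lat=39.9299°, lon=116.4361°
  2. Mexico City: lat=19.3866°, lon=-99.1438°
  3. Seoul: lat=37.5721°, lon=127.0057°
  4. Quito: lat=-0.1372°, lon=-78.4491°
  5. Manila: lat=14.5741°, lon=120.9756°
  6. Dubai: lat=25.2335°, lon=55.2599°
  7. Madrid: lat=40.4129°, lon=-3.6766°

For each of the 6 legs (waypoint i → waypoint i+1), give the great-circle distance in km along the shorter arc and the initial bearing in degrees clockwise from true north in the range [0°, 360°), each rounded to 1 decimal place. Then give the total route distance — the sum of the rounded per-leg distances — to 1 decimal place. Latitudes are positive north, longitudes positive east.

Leg 1: dist=12458.2 km, bearing=36.3°
Leg 2: dist=12052.9 km, bearing=323.0°
Leg 3: dist=15102.0 km, bearing=38.1°
Leg 4: dist=17343.1 km, bearing=307.8°
Leg 5: dist=6909.6 km, bearing=291.1°
Leg 6: dist=5651.0 km, bearing=302.7°
Total: 69516.8 km

Leg 1: φ1=0.6969082, φ2=0.3383600, Δφ=-0.3585482, Δλ=-3.7625791 rad; a=sin²(Δφ/2)+cosφ1·cosφ2·sin²(Δλ/2)=0.6876245793; c=2·atan2(√a, √(1-a))=1.955461888; dist=6371·c=12458.248 ≈ 12458.2 km; running total=12458.2 km
Leg 1 bearing: y=sinΔλ·cosφ2=0.54884768, x=cosφ1·sinφ2-sinφ1·cosφ2·cosΔλ=0.74696338; θ=atan2(y, x)=36.3074° ≈ 36.3°
Leg 2: φ1=0.3383600, φ2=0.6557569, Δφ=0.3173969, Δλ=3.9470534 rad; a=sin²(Δφ/2)+cosφ1·cosφ2·sin²(Δλ/2)=0.6577752670; c=2·atan2(√a, √(1-a))=1.891833101; dist=6371·c=12052.869 ≈ 12052.9 km; running total=24511.1 km
Leg 2 bearing: y=sinΔλ·cosφ2=-0.57157379, x=cosφ1·sinφ2-sinφ1·cosφ2·cosΔλ=0.75745050; θ=atan2(y, x)=-37.0383° <0 so +360° → 322.9617° ≈ 323.0°
Leg 3: φ1=0.6557569, φ2=-0.0023946, Δφ=-0.6581514, Δλ=-3.5858627 rad; a=sin²(Δφ/2)+cosφ1·cosφ2·sin²(Δλ/2)=0.8585520425; c=2·atan2(√a, √(1-a))=2.370434684; dist=6371·c=15102.039 ≈ 15102.0 km; running total=39613.1 km
Leg 3 bearing: y=sinΔλ·cosφ2=0.42979769, x=cosφ1·sinφ2-sinφ1·cosφ2·cosΔλ=0.54866718; θ=atan2(y, x)=38.0733° ≈ 38.1°
Leg 4: φ1=-0.0023946, φ2=0.2543660, Δφ=0.2567606, Δλ=3.4806176 rad; a=sin²(Δφ/2)+cosφ1·cosφ2·sin²(Δλ/2)=0.9566669331; c=2·atan2(√a, √(1-a))=2.722193719; dist=6371·c=17343.096 ≈ 17343.1 km; running total=56956.2 km
Leg 4 bearing: y=sinΔλ·cosφ2=-0.32186669, x=cosφ1·sinφ2-sinφ1·cosφ2·cosΔλ=0.24944554; θ=atan2(y, x)=-52.2244° <0 so +360° → 307.7756° ≈ 307.8°
Leg 5: φ1=0.2543660, φ2=0.4404077, Δφ=0.1860416, Δλ=-1.1469553 rad; a=sin²(Δφ/2)+cosφ1·cosφ2·sin²(Δλ/2)=0.2663384327; c=2·atan2(√a, √(1-a))=1.084535812; dist=6371·c=6909.578 ≈ 6909.6 km; running total=63865.8 km
Leg 5 bearing: y=sinΔλ·cosφ2=-0.82453728, x=cosφ1·sinφ2-sinφ1·cosφ2·cosΔλ=0.31897862; θ=atan2(y, x)=-68.8507° <0 so +360° → 291.1493° ≈ 291.1°
Leg 6: φ1=0.4404077, φ2=0.7053382, Δφ=0.2649305, Δλ=-1.0286360 rad; a=sin²(Δφ/2)+cosφ1·cosφ2·sin²(Δλ/2)=0.1841236479; c=2·atan2(√a, √(1-a))=0.886984135; dist=6371·c=5650.976 ≈ 5651.0 km; running total=69516.8 km
Leg 6 bearing: y=sinΔλ·cosφ2=-0.65220563, x=cosφ1·sinφ2-sinφ1·cosφ2·cosΔλ=0.41894670; θ=atan2(y, x)=-57.2852° <0 so +360° → 302.7148° ≈ 302.7°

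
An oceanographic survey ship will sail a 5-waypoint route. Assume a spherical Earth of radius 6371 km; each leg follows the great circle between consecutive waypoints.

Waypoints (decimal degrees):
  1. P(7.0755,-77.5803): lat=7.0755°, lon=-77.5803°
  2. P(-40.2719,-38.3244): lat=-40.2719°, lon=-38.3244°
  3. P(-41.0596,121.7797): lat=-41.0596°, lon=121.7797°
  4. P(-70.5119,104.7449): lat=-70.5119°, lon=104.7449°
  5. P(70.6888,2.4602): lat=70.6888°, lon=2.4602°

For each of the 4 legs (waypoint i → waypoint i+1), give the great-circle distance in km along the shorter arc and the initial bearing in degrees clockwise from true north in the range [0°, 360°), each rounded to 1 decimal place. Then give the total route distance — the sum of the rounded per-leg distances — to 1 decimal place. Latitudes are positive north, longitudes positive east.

Leg 1: φ1=0.1234908, φ2=-0.7028773, Δφ=-0.8263680, Δλ=0.6851447 rad; a=sin²(Δφ/2)+cosφ1·cosφ2·sin²(Δλ/2)=0.2466610753; c=2·atan2(√a, √(1-a))=1.039469317; dist=6371·c=6622.459 ≈ 6622.5 km; running total=6622.5 km
Leg 1 bearing: y=sinΔλ·cosφ2=0.48280580, x=cosφ1·sinφ2-sinφ1·cosφ2·cosΔλ=-0.71426614; θ=atan2(y, x)=145.9434° ≈ 145.9°
Leg 2: φ1=-0.7028773, φ2=-0.7166252, Δφ=-0.0137480, Δλ=2.7943437 rad; a=sin²(Δφ/2)+cosφ1·cosφ2·sin²(Δλ/2)=0.5581892167; c=2·atan2(√a, √(1-a))=1.687439078; dist=6371·c=10750.674 ≈ 10750.7 km; running total=17373.2 km
Leg 2 bearing: y=sinΔλ·cosφ2=0.25660454, x=cosφ1·sinφ2-sinφ1·cosφ2·cosΔλ=-0.95948432; θ=atan2(y, x)=165.0272° ≈ 165.0°
Leg 3: φ1=-0.7166252, φ2=-1.2306648, Δφ=-0.5140396, Δλ=-0.2973133 rad; a=sin²(Δφ/2)+cosφ1·cosφ2·sin²(Δλ/2)=0.0701354892; c=2·atan2(√a, √(1-a))=0.536057441; dist=6371·c=3415.222 ≈ 3415.2 km; running total=20788.4 km
Leg 3 bearing: y=sinΔλ·cosφ2=-0.09773219, x=cosφ1·sinφ2-sinφ1·cosφ2·cosΔλ=-0.50131270; θ=atan2(y, x)=-168.9684° <0 so +360° → 191.0316° ≈ 191.0°
Leg 4: φ1=-1.2306648, φ2=1.2337523, Δφ=2.4644171, Δλ=-1.7852048 rad; a=sin²(Δφ/2)+cosφ1·cosφ2·sin²(Δλ/2)=0.9565720890; c=2·atan2(√a, √(1-a))=2.721728140; dist=6371·c=17340.130 ≈ 17340.1 km; running total=38128.5 km
Leg 4 bearing: y=sinΔλ·cosφ2=-0.32312668, x=cosφ1·sinφ2-sinφ1·cosφ2·cosΔλ=0.24850928; θ=atan2(y, x)=-52.4369° <0 so +360° → 307.5631° ≈ 307.6°

Leg 1: dist=6622.5 km, bearing=145.9°
Leg 2: dist=10750.7 km, bearing=165.0°
Leg 3: dist=3415.2 km, bearing=191.0°
Leg 4: dist=17340.1 km, bearing=307.6°
Total: 38128.5 km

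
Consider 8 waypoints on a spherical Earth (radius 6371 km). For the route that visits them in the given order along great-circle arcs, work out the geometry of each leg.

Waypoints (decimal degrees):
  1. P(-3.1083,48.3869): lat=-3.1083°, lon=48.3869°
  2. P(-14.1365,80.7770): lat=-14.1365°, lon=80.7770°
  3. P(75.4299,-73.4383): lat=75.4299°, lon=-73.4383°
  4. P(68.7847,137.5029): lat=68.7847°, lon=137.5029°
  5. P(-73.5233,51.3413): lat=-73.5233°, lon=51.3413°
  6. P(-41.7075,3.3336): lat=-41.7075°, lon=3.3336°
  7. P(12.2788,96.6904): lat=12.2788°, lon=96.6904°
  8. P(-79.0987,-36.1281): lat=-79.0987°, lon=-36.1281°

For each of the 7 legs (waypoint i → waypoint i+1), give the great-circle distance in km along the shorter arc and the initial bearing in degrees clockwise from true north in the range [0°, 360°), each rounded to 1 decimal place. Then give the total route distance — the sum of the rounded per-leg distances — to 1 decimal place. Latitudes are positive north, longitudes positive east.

Leg 1: φ1=-0.0542501, φ2=-0.2467285, Δφ=-0.1924784, Δλ=0.5653139 rad; a=sin²(Δφ/2)+cosφ1·cosφ2·sin²(Δλ/2)=0.0845564628; c=2·atan2(√a, √(1-a))=0.590096342; dist=6371·c=3759.504 ≈ 3759.5 km; running total=3759.5 km
Leg 1 bearing: y=sinΔλ·cosφ2=0.51945867, x=cosφ1·sinφ2-sinφ1·cosφ2·cosΔλ=-0.19947270; θ=atan2(y, x)=111.0068° ≈ 111.0°
Leg 2: φ1=-0.2467285, φ2=1.3165001, Δφ=1.5632286, Δλ=-2.6915647 rad; a=sin²(Δφ/2)+cosφ1·cosφ2·sin²(Δλ/2)=0.7280180154; c=2·atan2(√a, √(1-a))=2.044332324; dist=6371·c=13024.441 ≈ 13024.4 km; running total=16783.9 km
Leg 2 bearing: y=sinΔλ·cosφ2=-0.10942813, x=cosφ1·sinφ2-sinφ1·cosφ2·cosΔλ=0.88320814; θ=atan2(y, x)=-7.0629° <0 so +360° → 352.9371° ≈ 352.9°
Leg 3: φ1=1.3165001, φ2=1.2005195, Δφ=-0.1159806, Δλ=3.6816185 rad; a=sin²(Δφ/2)+cosφ1·cosφ2·sin²(Δλ/2)=0.0879162635; c=2·atan2(√a, √(1-a))=0.602065700; dist=6371·c=3835.761 ≈ 3835.8 km; running total=20619.7 km
Leg 3 bearing: y=sinΔλ·cosφ2=-0.18606021, x=cosφ1·sinφ2-sinφ1·cosφ2·cosΔλ=0.53491081; θ=atan2(y, x)=-19.1794° <0 so +360° → 340.8206° ≈ 340.8°
Leg 4: φ1=1.2005195, φ2=-1.2832237, Δφ=-2.4837432, Δλ=-1.5038036 rad; a=sin²(Δφ/2)+cosφ1·cosφ2·sin²(Δλ/2)=0.9435373385; c=2·atan2(√a, √(1-a))=2.661765393; dist=6371·c=16958.107 ≈ 16958.1 km; running total=37577.8 km
Leg 4 bearing: y=sinΔλ·cosφ2=-0.28298919, x=cosφ1·sinφ2-sinφ1·cosφ2·cosΔλ=-0.36471309; θ=atan2(y, x)=-142.1913° <0 so +360° → 217.8087° ≈ 217.8°
Leg 5: φ1=-1.2832237, φ2=-0.7279332, Δφ=0.5552905, Δλ=-0.8378924 rad; a=sin²(Δφ/2)+cosφ1·cosφ2·sin²(Δλ/2)=0.1101661856; c=2·atan2(√a, √(1-a))=0.676661465; dist=6371·c=4311.010 ≈ 4311.0 km; running total=41888.8 km
Leg 5 bearing: y=sinΔλ·cosφ2=-0.55486271, x=cosφ1·sinφ2-sinφ1·cosφ2·cosΔλ=0.29025120; θ=atan2(y, x)=-62.3857° <0 so +360° → 297.6143° ≈ 297.6°
Leg 6: φ1=-0.7279332, φ2=0.2143055, Δφ=0.9422387, Δλ=1.6293835 rad; a=sin²(Δφ/2)+cosφ1·cosφ2·sin²(Δλ/2)=0.5921039603; c=2·atan2(√a, √(1-a))=1.756062258; dist=6371·c=11187.873 ≈ 11187.9 km; running total=53076.7 km
Leg 6 bearing: y=sinΔλ·cosφ2=0.97544784, x=cosφ1·sinφ2-sinφ1·cosφ2·cosΔλ=0.12070192; θ=atan2(y, x)=82.9461° ≈ 82.9°
Leg 7: φ1=0.2143055, φ2=-1.3805327, Δφ=-1.5948382, Δλ=-2.3181201 rad; a=sin²(Δφ/2)+cosφ1·cosφ2·sin²(Δλ/2)=0.6672149463; c=2·atan2(√a, √(1-a))=1.911796552; dist=6371·c=12180.056 ≈ 12180.1 km; running total=65256.8 km
Leg 7 bearing: y=sinΔλ·cosφ2=-0.13871982, x=cosφ1·sinφ2-sinφ1·cosφ2·cosΔλ=-0.93215528; θ=atan2(y, x)=-171.5356° <0 so +360° → 188.4644° ≈ 188.5°

Leg 1: dist=3759.5 km, bearing=111.0°
Leg 2: dist=13024.4 km, bearing=352.9°
Leg 3: dist=3835.8 km, bearing=340.8°
Leg 4: dist=16958.1 km, bearing=217.8°
Leg 5: dist=4311.0 km, bearing=297.6°
Leg 6: dist=11187.9 km, bearing=82.9°
Leg 7: dist=12180.1 km, bearing=188.5°
Total: 65256.8 km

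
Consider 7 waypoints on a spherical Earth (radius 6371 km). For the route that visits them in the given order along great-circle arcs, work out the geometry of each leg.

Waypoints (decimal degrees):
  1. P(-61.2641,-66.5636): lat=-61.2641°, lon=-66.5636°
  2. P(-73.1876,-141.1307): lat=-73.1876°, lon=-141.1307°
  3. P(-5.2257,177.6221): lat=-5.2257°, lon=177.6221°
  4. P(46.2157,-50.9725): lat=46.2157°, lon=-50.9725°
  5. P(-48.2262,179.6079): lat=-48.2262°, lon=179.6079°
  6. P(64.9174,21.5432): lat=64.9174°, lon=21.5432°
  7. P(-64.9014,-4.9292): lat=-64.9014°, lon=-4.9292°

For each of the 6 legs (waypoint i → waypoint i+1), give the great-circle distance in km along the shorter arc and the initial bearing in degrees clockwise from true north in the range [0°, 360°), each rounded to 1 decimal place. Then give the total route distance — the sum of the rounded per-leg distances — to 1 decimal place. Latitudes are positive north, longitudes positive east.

Leg 1: dist=3201.6 km, bearing=215.4°
Leg 2: dist=8041.3 km, bearing=316.4°
Leg 3: dist=13502.7 km, bearing=37.5°
Leg 4: dist=16258.3 km, bearing=247.7°
Leg 5: dist=17749.3 km, bearing=332.9°
Leg 6: dist=14593.2 km, bearing=194.6°
Total: 73346.4 km

Leg 1: φ1=-1.0692603, φ2=-1.2773646, Δφ=-0.2081043, Δλ=-1.3014414 rad; a=sin²(Δφ/2)+cosφ1·cosφ2·sin²(Δλ/2)=0.0618146030; c=2·atan2(√a, √(1-a))=0.502521724; dist=6371·c=3201.566 ≈ 3201.6 km; running total=3201.6 km
Leg 1 bearing: y=sinΔλ·cosφ2=-0.27880981, x=cosφ1·sinφ2-sinφ1·cosφ2·cosΔλ=-0.39273314; θ=atan2(y, x)=-144.6282° <0 so +360° → 215.3718° ≈ 215.4°
Leg 2: φ1=-1.2773646, φ2=-0.0912057, Δφ=1.1861589, Δλ=5.5632859 rad; a=sin²(Δφ/2)+cosφ1·cosφ2·sin²(Δλ/2)=0.3481234626; c=2·atan2(√a, √(1-a))=1.262166934; dist=6371·c=8041.266 ≈ 8041.3 km; running total=11242.9 km
Leg 2 bearing: y=sinΔλ·cosφ2=-0.65656875, x=cosφ1·sinφ2-sinφ1·cosφ2·cosΔλ=0.69039956; θ=atan2(y, x)=-43.5612° <0 so +360° → 316.4388° ≈ 316.4°
Leg 3: φ1=-0.0912057, φ2=0.8066161, Δφ=0.8978218, Δλ=-3.9897284 rad; a=sin²(Δφ/2)+cosφ1·cosφ2·sin²(Δλ/2)=0.7607465772; c=2·atan2(√a, √(1-a))=2.119396294; dist=6371·c=13502.674 ≈ 13502.7 km; running total=24745.6 km
Leg 3 bearing: y=sinΔλ·cosφ2=0.51899275, x=cosφ1·sinφ2-sinφ1·cosφ2·cosΔλ=0.67726761; θ=atan2(y, x)=37.4631° ≈ 37.5°
Leg 4: φ1=0.8066161, φ2=-0.8417060, Δφ=-1.6483221, Δλ=4.0243872 rad; a=sin²(Δφ/2)+cosφ1·cosφ2·sin²(Δλ/2)=0.9155643279; c=2·atan2(√a, √(1-a))=2.551930607; dist=6371·c=16258.3499 ≈ 16258.3 km; running total=41003.9 km
Leg 4 bearing: y=sinΔλ·cosφ2=-0.51464387, x=cosφ1·sinφ2-sinφ1·cosφ2·cosΔλ=-0.21063439; θ=atan2(y, x)=-112.2584° <0 so +360° → 247.7416° ≈ 247.7°
Leg 5: φ1=-0.8417060, φ2=1.1330224, Δφ=1.9747283, Δλ=-2.7587494 rad; a=sin²(Δφ/2)+cosφ1·cosφ2·sin²(Δλ/2)=0.9687107793; c=2·atan2(√a, √(1-a))=2.785946104; dist=6371·c=17749.263 ≈ 17749.3 km; running total=58753.2 km
Leg 5 bearing: y=sinΔλ·cosφ2=-0.15836092, x=cosφ1·sinφ2-sinφ1·cosφ2·cosΔλ=0.31010102; θ=atan2(y, x)=-27.0523° <0 so +360° → 332.9477° ≈ 332.9°
Leg 6: φ1=1.1330224, φ2=-1.1327431, Δφ=-2.2657655, Δλ=-0.4620305 rad; a=sin²(Δφ/2)+cosφ1·cosφ2·sin²(Δλ/2)=0.8296079666; c=2·atan2(√a, √(1-a))=2.290571904; dist=6371·c=14593.234 ≈ 14593.2 km; running total=73346.4 km
Leg 6 bearing: y=sinΔλ·cosφ2=-0.18908410, x=cosφ1·sinφ2-sinφ1·cosφ2·cosΔλ=-0.72779225; θ=atan2(y, x)=-165.4362° <0 so +360° → 194.5638° ≈ 194.6°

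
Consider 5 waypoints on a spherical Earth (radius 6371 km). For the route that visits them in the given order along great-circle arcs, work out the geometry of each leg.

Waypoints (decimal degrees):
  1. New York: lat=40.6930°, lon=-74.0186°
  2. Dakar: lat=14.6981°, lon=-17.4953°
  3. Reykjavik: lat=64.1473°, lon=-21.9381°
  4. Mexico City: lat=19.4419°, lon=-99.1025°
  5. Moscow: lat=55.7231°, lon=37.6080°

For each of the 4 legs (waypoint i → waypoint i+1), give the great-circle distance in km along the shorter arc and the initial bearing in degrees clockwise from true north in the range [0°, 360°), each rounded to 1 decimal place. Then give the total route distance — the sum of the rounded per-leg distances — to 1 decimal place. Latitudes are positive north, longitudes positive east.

Leg 1: dist=6143.7 km, bearing=100.9°
Leg 2: dist=5509.1 km, bearing=357.5°
Leg 3: dist=7449.0 km, bearing=267.3°
Leg 4: dist=10719.6 km, bearing=22.9°
Total: 29821.4 km

Leg 1: φ1=0.7102268, φ2=0.2565302, Δφ=-0.4536966, Δλ=0.9865177 rad; a=sin²(Δφ/2)+cosφ1·cosφ2·sin²(Δλ/2)=0.2150130668; c=2·atan2(√a, √(1-a))=0.964322278; dist=6371·c=6143.697 ≈ 6143.7 km; running total=6143.7 km
Leg 1 bearing: y=sinΔλ·cosφ2=0.80681492, x=cosφ1·sinφ2-sinφ1·cosφ2·cosΔλ=-0.15549750; θ=atan2(y, x)=100.9089° ≈ 100.9°
Leg 2: φ1=0.2565302, φ2=1.1195816, Δφ=0.8630514, Δλ=-0.0775415 rad; a=sin²(Δφ/2)+cosφ1·cosφ2·sin²(Δλ/2)=0.1755727091; c=2·atan2(√a, √(1-a))=0.864718180; dist=6371·c=5509.120 ≈ 5509.1 km; running total=11652.8 km
Leg 2 bearing: y=sinΔλ·cosφ2=-0.03377879, x=cosφ1·sinφ2-sinφ1·cosφ2·cosΔλ=0.76016230; θ=atan2(y, x)=-2.5443° <0 so +360° → 357.4557° ≈ 357.5°
Leg 3: φ1=1.1195816, φ2=0.3393252, Δφ=-0.7802564, Δλ=-1.3467728 rad; a=sin²(Δφ/2)+cosφ1·cosφ2·sin²(Δλ/2)=0.3045564209; c=2·atan2(√a, √(1-a))=1.169201088; dist=6371·c=7448.980 ≈ 7449.0 km; running total=19101.8 km
Leg 3 bearing: y=sinΔλ·cosφ2=-0.91941586, x=cosφ1·sinφ2-sinφ1·cosφ2·cosΔλ=-0.04337854; θ=atan2(y, x)=-92.7012° <0 so +360° → 267.2988° ≈ 267.3°
Leg 4: φ1=0.3393252, φ2=0.9725516, Δφ=0.6332264, Δλ=2.3860483 rad; a=sin²(Δφ/2)+cosφ1·cosφ2·sin²(Δλ/2)=0.5557643848; c=2·atan2(√a, √(1-a))=1.682557612; dist=6371·c=10719.575 ≈ 10719.6 km; running total=29821.4 km
Leg 4 bearing: y=sinΔλ·cosφ2=0.38617294, x=cosφ1·sinφ2-sinφ1·cosφ2·cosΔλ=0.91565921; θ=atan2(y, x)=22.8672° ≈ 22.9°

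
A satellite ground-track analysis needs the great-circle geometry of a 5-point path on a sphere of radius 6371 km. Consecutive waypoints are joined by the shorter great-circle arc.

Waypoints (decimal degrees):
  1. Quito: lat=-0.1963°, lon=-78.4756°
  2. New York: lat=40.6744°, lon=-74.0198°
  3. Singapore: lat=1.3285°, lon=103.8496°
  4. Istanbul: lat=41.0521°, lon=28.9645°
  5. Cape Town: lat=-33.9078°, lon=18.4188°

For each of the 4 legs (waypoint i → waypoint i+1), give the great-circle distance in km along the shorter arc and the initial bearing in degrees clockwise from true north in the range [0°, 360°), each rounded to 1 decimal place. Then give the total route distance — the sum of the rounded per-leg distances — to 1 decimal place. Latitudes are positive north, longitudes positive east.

Leg 1: dist=4566.9 km, bearing=5.1°
Leg 2: dist=15339.6 km, bearing=3.2°
Leg 3: dist=8647.8 km, bearing=311.8°
Leg 4: dist=8404.8 km, bearing=189.0°
Total: 36959.1 km

Leg 1: φ1=-0.0034261, φ2=0.7099022, Δφ=0.7133283, Δλ=0.0777684 rad; a=sin²(Δφ/2)+cosφ1·cosφ2·sin²(Δλ/2)=0.1230520437; c=2·atan2(√a, √(1-a))=0.716824346; dist=6371·c=4566.888 ≈ 4566.9 km; running total=4566.9 km
Leg 1 bearing: y=sinΔλ·cosφ2=0.05892210, x=cosφ1·sinφ2-sinφ1·cosφ2·cosΔλ=0.65434635; θ=atan2(y, x)=5.1455° ≈ 5.1°
Leg 2: φ1=0.7099022, φ2=0.0231867, Δφ=-0.6867155, Δλ=3.1044067 rad; a=sin²(Δφ/2)+cosφ1·cosφ2·sin²(Δλ/2)=0.8712933918; c=2·atan2(√a, √(1-a))=2.407720773; dist=6371·c=15339.589 ≈ 15339.6 km; running total=19906.5 km
Leg 2 bearing: y=sinΔλ·cosφ2=0.03716742, x=cosφ1·sinφ2-sinφ1·cosφ2·cosΔλ=0.66871777; θ=atan2(y, x)=3.1812° ≈ 3.2°
Leg 3: φ1=0.0231867, φ2=0.7164943, Δφ=0.6933076, Δλ=-1.3069916 rad; a=sin²(Δφ/2)+cosφ1·cosφ2·sin²(Δλ/2)=0.3940936901; c=2·atan2(√a, √(1-a))=1.357367036; dist=6371·c=8647.785 ≈ 8647.8 km; running total=28554.3 km
Leg 3 bearing: y=sinΔλ·cosφ2=-0.72802406, x=cosφ1·sinφ2-sinφ1·cosφ2·cosΔλ=0.65200949; θ=atan2(y, x)=-48.1528° <0 so +360° → 311.8472° ≈ 311.8°
Leg 4: φ1=0.7164943, φ2=-0.5918028, Δφ=-1.3082971, Δλ=-0.1840572 rad; a=sin²(Δφ/2)+cosφ1·cosφ2·sin²(Δλ/2)=0.3755381666; c=2·atan2(√a, √(1-a))=1.319227544; dist=6371·c=8404.799 ≈ 8404.8 km; running total=36959.1 km
Leg 4 bearing: y=sinΔλ·cosφ2=-0.15189472, x=cosφ1·sinφ2-sinφ1·cosφ2·cosΔλ=-0.95653803; θ=atan2(y, x)=-170.9770° <0 so +360° → 189.0230° ≈ 189.0°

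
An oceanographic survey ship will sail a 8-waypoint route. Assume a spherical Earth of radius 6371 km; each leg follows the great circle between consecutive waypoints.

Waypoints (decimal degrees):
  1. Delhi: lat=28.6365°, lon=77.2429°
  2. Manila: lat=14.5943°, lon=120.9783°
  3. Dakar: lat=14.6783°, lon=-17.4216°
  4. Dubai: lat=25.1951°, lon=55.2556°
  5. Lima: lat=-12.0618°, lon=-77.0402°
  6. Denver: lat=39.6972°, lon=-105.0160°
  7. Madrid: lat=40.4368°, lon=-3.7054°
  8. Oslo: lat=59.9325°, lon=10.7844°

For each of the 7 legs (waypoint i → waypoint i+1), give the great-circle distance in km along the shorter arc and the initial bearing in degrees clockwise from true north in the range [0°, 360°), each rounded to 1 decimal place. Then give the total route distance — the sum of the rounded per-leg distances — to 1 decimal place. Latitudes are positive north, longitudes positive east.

Leg 1: φ1=0.4998012, φ2=0.2547186, Δφ=-0.2450826, Δλ=0.7633267 rad; a=sin²(Δφ/2)+cosφ1·cosφ2·sin²(Δλ/2)=0.1327728579; c=2·atan2(√a, √(1-a))=0.745934106; dist=6371·c=4752.346 ≈ 4752.3 km; running total=4752.3 km
Leg 1 bearing: y=sinΔλ·cosφ2=0.66902271, x=cosφ1·sinφ2-sinφ1·cosφ2·cosΔλ=-0.11395402; θ=atan2(y, x)=99.6664° ≈ 99.7°
Leg 2: φ1=0.2547186, φ2=0.2561847, Δφ=0.0014661, Δλ=-2.4155339 rad; a=sin²(Δφ/2)+cosφ1·cosφ2·sin²(Δλ/2)=0.8181015171; c=2·atan2(√a, √(1-a))=2.260363147; dist=6371·c=14400.774 ≈ 14400.8 km; running total=19153.1 km
Leg 2 bearing: y=sinΔλ·cosφ2=-0.64225944, x=cosφ1·sinφ2-sinφ1·cosφ2·cosΔλ=0.42749095; θ=atan2(y, x)=-56.3521° <0 so +360° → 303.6479° ≈ 303.6°
Leg 3: φ1=0.2561847, φ2=0.4397375, Δφ=0.1835528, Δλ=1.2684564 rad; a=sin²(Δφ/2)+cosφ1·cosφ2·sin²(Δλ/2)=0.3157481918; c=2·atan2(√a, √(1-a))=1.193397482; dist=6371·c=7603.135 ≈ 7603.1 km; running total=26756.2 km
Leg 3 bearing: y=sinΔλ·cosφ2=0.86382102, x=cosφ1·sinφ2-sinφ1·cosφ2·cosΔλ=0.34353797; θ=atan2(y, x)=68.3125° ≈ 68.3°
Leg 4: φ1=0.4397375, φ2=-0.2105181, Δφ=-0.6502556, Δλ=-2.3089973 rad; a=sin²(Δφ/2)+cosφ1·cosφ2·sin²(Δλ/2)=0.8422246273; c=2·atan2(√a, √(1-a))=2.324644340; dist=6371·c=14810.309 ≈ 14810.3 km; running total=41566.5 km
Leg 4 bearing: y=sinΔλ·cosφ2=-0.72335034, x=cosφ1·sinφ2-sinφ1·cosφ2·cosΔλ=0.09106870; θ=atan2(y, x)=-82.8243° <0 so +360° → 277.1757° ≈ 277.2°
Leg 5: φ1=-0.2105181, φ2=0.6928468, Δφ=0.9033650, Δλ=-0.4882698 rad; a=sin²(Δφ/2)+cosφ1·cosφ2·sin²(Δλ/2)=0.2344778196; c=2·atan2(√a, √(1-a))=1.010963726; dist=6371·c=6440.8499 ≈ 6440.8 km; running total=48007.3 km
Leg 5 bearing: y=sinΔλ·cosφ2=-0.36093889, x=cosφ1·sinφ2-sinφ1·cosφ2·cosΔλ=0.76662573; θ=atan2(y, x)=-25.2118° <0 so +360° → 334.7882° ≈ 334.8°
Leg 6: φ1=0.6928468, φ2=0.7057553, Δφ=0.0129085, Δλ=1.7682035 rad; a=sin²(Δφ/2)+cosφ1·cosφ2·sin²(Δλ/2)=0.3502861011; c=2·atan2(√a, √(1-a))=1.266703447; dist=6371·c=8070.168 ≈ 8070.2 km; running total=56077.5 km
Leg 6 bearing: y=sinΔλ·cosφ2=0.74633966, x=cosφ1·sinφ2-sinφ1·cosφ2·cosΔλ=0.59440735; θ=atan2(y, x)=51.4651° ≈ 51.5°
Leg 7: φ1=0.7057553, φ2=1.0460195, Δφ=0.3402642, Δλ=0.2528947 rad; a=sin²(Δφ/2)+cosφ1·cosφ2·sin²(Δλ/2)=0.0347314791; c=2·atan2(√a, √(1-a))=0.374919669; dist=6371·c=2388.613 ≈ 2388.6 km; running total=58466.1 km
Leg 7 bearing: y=sinΔλ·cosφ2=0.12535901, x=cosφ1·sinφ2-sinφ1·cosφ2·cosΔλ=0.34407257; θ=atan2(y, x)=20.0186° ≈ 20.0°

Leg 1: dist=4752.3 km, bearing=99.7°
Leg 2: dist=14400.8 km, bearing=303.6°
Leg 3: dist=7603.1 km, bearing=68.3°
Leg 4: dist=14810.3 km, bearing=277.2°
Leg 5: dist=6440.8 km, bearing=334.8°
Leg 6: dist=8070.2 km, bearing=51.5°
Leg 7: dist=2388.6 km, bearing=20.0°
Total: 58466.1 km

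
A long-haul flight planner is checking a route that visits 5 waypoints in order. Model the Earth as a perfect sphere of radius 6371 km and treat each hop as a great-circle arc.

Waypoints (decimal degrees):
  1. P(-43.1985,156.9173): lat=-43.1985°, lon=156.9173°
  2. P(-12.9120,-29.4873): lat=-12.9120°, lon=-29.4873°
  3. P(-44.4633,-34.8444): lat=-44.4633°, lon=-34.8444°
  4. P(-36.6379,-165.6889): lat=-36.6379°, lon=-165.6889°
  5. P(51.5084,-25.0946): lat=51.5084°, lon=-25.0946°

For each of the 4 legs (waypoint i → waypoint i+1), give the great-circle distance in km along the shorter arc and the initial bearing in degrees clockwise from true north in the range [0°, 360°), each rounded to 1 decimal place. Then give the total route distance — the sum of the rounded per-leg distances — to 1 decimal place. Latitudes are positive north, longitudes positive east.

Leg 1: dist=13741.9 km, bearing=172.5°
Leg 2: dist=3545.2 km, bearing=187.2°
Leg 3: dist=9730.6 km, bearing=217.4°
Leg 4: dist=16516.5 km, bearing=49.2°
Total: 43534.2 km

Leg 1: φ1=-0.7539561, φ2=-0.2253569, Δφ=0.5285991, Δλ=-3.2533740 rad; a=sin²(Δφ/2)+cosφ1·cosφ2·sin²(Δλ/2)=0.7765792013; c=2·atan2(√a, √(1-a))=2.156947067; dist=6371·c=13741.910 ≈ 13741.9 km; running total=13741.9 km
Leg 1 bearing: y=sinΔλ·cosφ2=0.10872814, x=cosφ1·sinφ2-sinφ1·cosφ2·cosΔλ=-0.82595035; θ=atan2(y, x)=172.5007° ≈ 172.5°
Leg 2: φ1=-0.2253569, φ2=-0.7760310, Δφ=-0.5506741, Δλ=-0.0934990 rad; a=sin²(Δφ/2)+cosφ1·cosφ2·sin²(Δλ/2)=0.0754332535; c=2·atan2(√a, √(1-a))=0.556453761; dist=6371·c=3545.167 ≈ 3545.2 km; running total=17287.1 km
Leg 2 bearing: y=sinΔλ·cosφ2=-0.06663301, x=cosφ1·sinφ2-sinφ1·cosφ2·cosΔλ=-0.52395835; θ=atan2(y, x)=-172.7525° <0 so +360° → 187.2475° ≈ 187.2°
Leg 3: φ1=-0.7760310, φ2=-0.6394520, Δφ=0.1365790, Δλ=-2.2836673 rad; a=sin²(Δφ/2)+cosφ1·cosφ2·sin²(Δλ/2)=0.4782721022; c=2·atan2(√a, √(1-a))=1.527326843; dist=6371·c=9730.599 ≈ 9730.6 km; running total=27017.7 km
Leg 3 bearing: y=sinΔλ·cosφ2=-0.60702277, x=cosφ1·sinφ2-sinφ1·cosφ2·cosΔλ=-0.79349540; θ=atan2(y, x)=-142.5841° <0 so +360° → 217.4159° ≈ 217.4°
Leg 4: φ1=-0.6394520, φ2=0.8989912, Δφ=1.5384432, Δλ=2.4538334 rad; a=sin²(Δφ/2)+cosφ1·cosφ2·sin²(Δλ/2)=0.9264868008; c=2·atan2(√a, √(1-a))=2.592452431; dist=6371·c=16516.514 ≈ 16516.5 km; running total=43534.2 km
Leg 4 bearing: y=sinΔλ·cosφ2=0.39510405, x=cosφ1·sinφ2-sinφ1·cosφ2·cosΔλ=0.34107012; θ=atan2(y, x)=49.1979° ≈ 49.2°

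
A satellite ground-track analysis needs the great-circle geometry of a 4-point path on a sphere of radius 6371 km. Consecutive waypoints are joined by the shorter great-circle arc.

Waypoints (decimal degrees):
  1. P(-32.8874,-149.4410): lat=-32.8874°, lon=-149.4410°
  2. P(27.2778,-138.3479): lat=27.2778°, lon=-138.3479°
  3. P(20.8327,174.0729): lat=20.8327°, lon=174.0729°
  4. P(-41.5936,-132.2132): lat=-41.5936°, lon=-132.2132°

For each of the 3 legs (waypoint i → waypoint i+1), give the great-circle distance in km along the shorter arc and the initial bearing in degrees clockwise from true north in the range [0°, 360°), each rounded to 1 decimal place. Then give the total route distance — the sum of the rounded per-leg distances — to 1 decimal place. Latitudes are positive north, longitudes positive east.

Leg 1: φ1=-0.5739934, φ2=0.4760874, Δφ=1.0500808, Δλ=0.1936111 rad; a=sin²(Δφ/2)+cosφ1·cosφ2·sin²(Δλ/2)=0.2582220526; c=2·atan2(√a, √(1-a))=1.066083727; dist=6371·c=6792.019 ≈ 6792.0 km; running total=6792.0 km
Leg 1 bearing: y=sinΔλ·cosφ2=0.17100750, x=cosφ1·sinφ2-sinφ1·cosφ2·cosΔλ=0.85844635; θ=atan2(y, x)=11.2662° ≈ 11.3°
Leg 2: φ1=0.4760874, φ2=0.3635992, Δφ=-0.1124882, Δλ=5.4527716 rad; a=sin²(Δφ/2)+cosφ1·cosφ2·sin²(Δλ/2)=0.1383252883; c=2·atan2(√a, √(1-a))=0.762155405; dist=6371·c=4855.692 ≈ 4855.7 km; running total=11647.7 km
Leg 2 bearing: y=sinΔλ·cosφ2=-0.68994841, x=cosφ1·sinφ2-sinφ1·cosφ2·cosΔλ=0.02714419; θ=atan2(y, x)=-87.7470° <0 so +360° → 272.2530° ≈ 272.3°
Leg 3: φ1=0.3635992, φ2=-0.7259453, Δφ=-1.0895445, Δλ=-5.3457009 rad; a=sin²(Δφ/2)+cosφ1·cosφ2·sin²(Δλ/2)=0.4112107453; c=2·atan2(√a, √(1-a))=1.392271022; dist=6371·c=8870.159 ≈ 8870.2 km; running total=20517.9 km
Leg 3 bearing: y=sinΔλ·cosφ2=0.60283879, x=cosφ1·sinφ2-sinφ1·cosφ2·cosΔλ=-0.77785041; θ=atan2(y, x)=142.2241° ≈ 142.2°

Leg 1: dist=6792.0 km, bearing=11.3°
Leg 2: dist=4855.7 km, bearing=272.3°
Leg 3: dist=8870.2 km, bearing=142.2°
Total: 20517.9 km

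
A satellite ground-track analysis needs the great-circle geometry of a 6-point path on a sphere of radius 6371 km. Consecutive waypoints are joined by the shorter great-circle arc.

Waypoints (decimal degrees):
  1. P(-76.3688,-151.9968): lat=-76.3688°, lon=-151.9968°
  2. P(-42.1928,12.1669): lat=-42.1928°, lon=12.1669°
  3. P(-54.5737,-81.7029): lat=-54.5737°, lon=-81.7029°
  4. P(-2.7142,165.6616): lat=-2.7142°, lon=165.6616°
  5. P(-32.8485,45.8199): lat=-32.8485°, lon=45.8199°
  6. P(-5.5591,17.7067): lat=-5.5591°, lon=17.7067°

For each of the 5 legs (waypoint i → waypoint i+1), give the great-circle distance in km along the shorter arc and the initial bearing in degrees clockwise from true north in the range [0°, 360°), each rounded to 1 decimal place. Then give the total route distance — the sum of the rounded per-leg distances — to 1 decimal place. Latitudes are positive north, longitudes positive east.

Leg 1: φ1=-1.3328870, φ2=-0.7364033, Δφ=0.5964837, Δλ=2.8651971 rad; a=sin²(Δφ/2)+cosφ1·cosφ2·sin²(Δλ/2)=0.2576347742; c=2·atan2(√a, √(1-a))=1.064741359; dist=6371·c=6783.467 ≈ 6783.5 km; running total=6783.5 km
Leg 1 bearing: y=sinΔλ·cosφ2=0.20218106, x=cosφ1·sinφ2-sinφ1·cosφ2·cosΔλ=-0.85097545; θ=atan2(y, x)=166.6350° ≈ 166.6°
Leg 2: φ1=-0.7364033, φ2=-0.9524907, Δφ=-0.2160875, Δλ=-1.6383371 rad; a=sin²(Δφ/2)+cosφ1·cosφ2·sin²(Δλ/2)=0.2408502129; c=2·atan2(√a, √(1-a))=1.025934916; dist=6371·c=6536.231 ≈ 6536.2 km; running total=13319.7 km
Leg 2 bearing: y=sinΔλ·cosφ2=-0.57833365, x=cosφ1·sinφ2-sinφ1·cosφ2·cosΔλ=-0.62999662; θ=atan2(y, x)=-137.4482° <0 so +360° → 222.5518° ≈ 222.6°
Leg 3: φ1=-0.9524907, φ2=-0.0473717, Δφ=0.9051190, Δλ=4.3173250 rad; a=sin²(Δφ/2)+cosφ1·cosφ2·sin²(Δλ/2)=0.5921265467; c=2·atan2(√a, √(1-a))=1.756108218; dist=6371·c=11188.165 ≈ 11188.2 km; running total=24507.9 km
Leg 3 bearing: y=sinΔλ·cosφ2=-0.92193652, x=cosφ1·sinφ2-sinφ1·cosφ2·cosΔλ=-0.34071081; θ=atan2(y, x)=-110.2823° <0 so +360° → 249.7177° ≈ 249.7°
Leg 4: φ1=-0.0473717, φ2=-0.5733145, Δφ=-0.5259428, Δλ=-2.0916322 rad; a=sin²(Δφ/2)+cosφ1·cosφ2·sin²(Δλ/2)=0.6959437172; c=2·atan2(√a, √(1-a))=1.973478555; dist=6371·c=12573.032 ≈ 12573.0 km; running total=37080.9 km
Leg 4 bearing: y=sinΔλ·cosφ2=-0.72871243, x=cosφ1·sinφ2-sinφ1·cosφ2·cosΔλ=-0.56160701; θ=atan2(y, x)=-127.6209° <0 so +360° → 232.3791° ≈ 232.4°
Leg 5: φ1=-0.5733145, φ2=-0.0970246, Δφ=0.4762899, Δλ=-0.4906679 rad; a=sin²(Δφ/2)+cosφ1·cosφ2·sin²(Δλ/2)=0.1049745393; c=2·atan2(√a, √(1-a))=0.659904270; dist=6371·c=4204.250 ≈ 4204.3 km; running total=41285.2 km
Leg 5 bearing: y=sinΔλ·cosφ2=-0.46899888, x=cosφ1·sinφ2-sinφ1·cosφ2·cosΔλ=0.39479057; θ=atan2(y, x)=-49.9102° <0 so +360° → 310.0898° ≈ 310.1°

Leg 1: dist=6783.5 km, bearing=166.6°
Leg 2: dist=6536.2 km, bearing=222.6°
Leg 3: dist=11188.2 km, bearing=249.7°
Leg 4: dist=12573.0 km, bearing=232.4°
Leg 5: dist=4204.3 km, bearing=310.1°
Total: 41285.2 km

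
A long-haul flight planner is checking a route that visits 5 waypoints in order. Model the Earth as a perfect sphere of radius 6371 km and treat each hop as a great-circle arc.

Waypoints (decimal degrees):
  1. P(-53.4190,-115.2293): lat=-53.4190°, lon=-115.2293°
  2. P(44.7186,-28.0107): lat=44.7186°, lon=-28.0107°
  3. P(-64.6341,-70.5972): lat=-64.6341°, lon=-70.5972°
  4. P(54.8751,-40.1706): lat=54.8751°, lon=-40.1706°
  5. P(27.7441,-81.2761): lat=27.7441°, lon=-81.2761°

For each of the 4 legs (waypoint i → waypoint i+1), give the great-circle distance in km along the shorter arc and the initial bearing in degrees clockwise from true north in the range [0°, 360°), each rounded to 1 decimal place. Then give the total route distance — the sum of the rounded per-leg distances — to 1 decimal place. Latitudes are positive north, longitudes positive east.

Leg 1: dist=13675.7 km, bearing=57.8°
Leg 2: dist=12710.7 km, bearing=198.5°
Leg 3: dist=13540.2 km, bearing=20.0°
Leg 4: dist=4463.6 km, bearing=244.5°
Total: 44390.2 km

Leg 1: φ1=-0.9323374, φ2=0.7804868, Δφ=1.7128242, Δλ=1.5222517 rad; a=sin²(Δφ/2)+cosφ1·cosφ2·sin²(Δλ/2)=0.7722363571; c=2·atan2(√a, √(1-a))=2.146556678; dist=6371·c=13675.713 ≈ 13675.7 km; running total=13675.7 km
Leg 1 bearing: y=sinΔλ·cosφ2=0.70973400, x=cosφ1·sinφ2-sinφ1·cosφ2·cosΔλ=0.44702026; θ=atan2(y, x)=57.7956° ≈ 57.8°
Leg 2: φ1=0.7804868, φ2=-1.1280779, Δφ=-1.9085647, Δλ=-0.7432746 rad; a=sin²(Δφ/2)+cosφ1·cosφ2·sin²(Δλ/2)=0.7058338286; c=2·atan2(√a, √(1-a))=1.995079542; dist=6371·c=12710.652 ≈ 12710.7 km; running total=26386.4 km
Leg 2 bearing: y=sinΔλ·cosφ2=-0.28989762, x=cosφ1·sinφ2-sinφ1·cosφ2·cosΔλ=-0.86399601; θ=atan2(y, x)=-161.4518° <0 so +360° → 198.5482° ≈ 198.5°
Leg 3: φ1=-1.1280779, φ2=0.9577512, Δφ=2.0858290, Δλ=0.5310444 rad; a=sin²(Δφ/2)+cosφ1·cosφ2·sin²(Δλ/2)=0.7632546445; c=2·atan2(√a, √(1-a))=2.125285746; dist=6371·c=13540.195 ≈ 13540.2 km; running total=39926.6 km
Leg 3 bearing: y=sinΔλ·cosφ2=0.29138233, x=cosφ1·sinφ2-sinφ1·cosφ2·cosΔλ=0.79867660; θ=atan2(y, x)=20.0436° ≈ 20.0°
Leg 4: φ1=0.9577512, φ2=0.4842259, Δφ=-0.4735253, Δλ=-0.7174263 rad; a=sin²(Δφ/2)+cosφ1·cosφ2·sin²(Δλ/2)=0.1177775435; c=2·atan2(√a, √(1-a))=0.700616452; dist=6371·c=4463.627 ≈ 4463.6 km; running total=44390.2 km
Leg 4 bearing: y=sinΔλ·cosφ2=-0.58186450, x=cosφ1·sinφ2-sinφ1·cosφ2·cosΔλ=-0.27759265; θ=atan2(y, x)=-115.5046° <0 so +360° → 244.4954° ≈ 244.5°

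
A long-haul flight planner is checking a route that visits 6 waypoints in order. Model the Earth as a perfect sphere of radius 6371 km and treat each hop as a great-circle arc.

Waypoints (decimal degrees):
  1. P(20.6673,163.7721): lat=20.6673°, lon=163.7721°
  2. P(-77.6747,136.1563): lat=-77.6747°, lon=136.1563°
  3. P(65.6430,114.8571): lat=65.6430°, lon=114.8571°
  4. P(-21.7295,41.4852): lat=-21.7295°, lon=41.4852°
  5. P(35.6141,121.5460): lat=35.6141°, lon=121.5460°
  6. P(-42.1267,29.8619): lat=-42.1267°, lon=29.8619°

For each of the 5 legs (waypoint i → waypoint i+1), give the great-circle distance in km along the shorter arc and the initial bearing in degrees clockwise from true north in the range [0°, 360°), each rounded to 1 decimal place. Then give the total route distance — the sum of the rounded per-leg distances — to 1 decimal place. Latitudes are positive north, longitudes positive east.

Leg 1: φ1=0.3607124, φ2=-1.3556793, Δφ=-1.7163917, Δλ=-0.4819866 rad; a=sin²(Δφ/2)+cosφ1·cosφ2·sin²(Δλ/2)=0.5839174950; c=2·atan2(√a, √(1-a))=1.739429421; dist=6371·c=11081.905 ≈ 11081.9 km; running total=11081.9 km
Leg 1 bearing: y=sinΔλ·cosφ2=-0.09894817, x=cosφ1·sinφ2-sinφ1·cosφ2·cosΔλ=-0.98083672; θ=atan2(y, x)=-174.2394° <0 so +360° → 185.7606° ≈ 185.8°
Leg 2: φ1=-1.3556793, φ2=1.1456865, Δφ=2.5013657, Δλ=-0.3717412 rad; a=sin²(Δφ/2)+cosφ1·cosφ2·sin²(Δλ/2)=0.9039867087; c=2·atan2(√a, √(1-a))=2.511500847; dist=6371·c=16000.772 ≈ 16000.8 km; running total=27082.7 km
Leg 2 bearing: y=sinΔλ·cosφ2=-0.14980702, x=cosφ1·sinφ2-sinφ1·cosφ2·cosΔλ=0.56985684; θ=atan2(y, x)=-14.7290° <0 so +360° → 345.2710° ≈ 345.3°
Leg 3: φ1=1.1456865, φ2=-0.3792513, Δφ=-1.5249378, Δλ=-1.2805812 rad; a=sin²(Δφ/2)+cosφ1·cosφ2·sin²(Δλ/2)=0.6138205283; c=2·atan2(√a, √(1-a))=1.800450774; dist=6371·c=11470.672 ≈ 11470.7 km; running total=38553.4 km
Leg 3 bearing: y=sinΔλ·cosφ2=-0.89009590, x=cosφ1·sinφ2-sinφ1·cosφ2·cosΔλ=-0.39485294; θ=atan2(y, x)=-113.9224° <0 so +360° → 246.0776° ≈ 246.1°
Leg 4: φ1=-0.3792513, φ2=0.6215833, Δφ=1.0008346, Δλ=1.3973246 rad; a=sin²(Δφ/2)+cosφ1·cosφ2·sin²(Δλ/2)=0.5426212217; c=2·atan2(√a, √(1-a))=1.656142342; dist=6371·c=10551.283 ≈ 10551.3 km; running total=49104.7 km
Leg 4 bearing: y=sinΔλ·cosφ2=0.80075618, x=cosφ1·sinφ2-sinφ1·cosφ2·cosΔλ=0.59289397; θ=atan2(y, x)=53.4831° ≈ 53.5°
Leg 5: φ1=0.6215833, φ2=-0.7352496, Δφ=-1.3568329, Δλ=-1.6001894 rad; a=sin²(Δφ/2)+cosφ1·cosφ2·sin²(Δλ/2)=0.7041629584; c=2·atan2(√a, √(1-a))=1.991415699; dist=6371·c=12687.309 ≈ 12687.3 km; running total=61792.0 km
Leg 5 bearing: y=sinΔλ·cosφ2=-0.74134298, x=cosφ1·sinφ2-sinφ1·cosφ2·cosΔλ=-0.53261668; θ=atan2(y, x)=-125.6953° <0 so +360° → 234.3047° ≈ 234.3°

Leg 1: dist=11081.9 km, bearing=185.8°
Leg 2: dist=16000.8 km, bearing=345.3°
Leg 3: dist=11470.7 km, bearing=246.1°
Leg 4: dist=10551.3 km, bearing=53.5°
Leg 5: dist=12687.3 km, bearing=234.3°
Total: 61792.0 km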